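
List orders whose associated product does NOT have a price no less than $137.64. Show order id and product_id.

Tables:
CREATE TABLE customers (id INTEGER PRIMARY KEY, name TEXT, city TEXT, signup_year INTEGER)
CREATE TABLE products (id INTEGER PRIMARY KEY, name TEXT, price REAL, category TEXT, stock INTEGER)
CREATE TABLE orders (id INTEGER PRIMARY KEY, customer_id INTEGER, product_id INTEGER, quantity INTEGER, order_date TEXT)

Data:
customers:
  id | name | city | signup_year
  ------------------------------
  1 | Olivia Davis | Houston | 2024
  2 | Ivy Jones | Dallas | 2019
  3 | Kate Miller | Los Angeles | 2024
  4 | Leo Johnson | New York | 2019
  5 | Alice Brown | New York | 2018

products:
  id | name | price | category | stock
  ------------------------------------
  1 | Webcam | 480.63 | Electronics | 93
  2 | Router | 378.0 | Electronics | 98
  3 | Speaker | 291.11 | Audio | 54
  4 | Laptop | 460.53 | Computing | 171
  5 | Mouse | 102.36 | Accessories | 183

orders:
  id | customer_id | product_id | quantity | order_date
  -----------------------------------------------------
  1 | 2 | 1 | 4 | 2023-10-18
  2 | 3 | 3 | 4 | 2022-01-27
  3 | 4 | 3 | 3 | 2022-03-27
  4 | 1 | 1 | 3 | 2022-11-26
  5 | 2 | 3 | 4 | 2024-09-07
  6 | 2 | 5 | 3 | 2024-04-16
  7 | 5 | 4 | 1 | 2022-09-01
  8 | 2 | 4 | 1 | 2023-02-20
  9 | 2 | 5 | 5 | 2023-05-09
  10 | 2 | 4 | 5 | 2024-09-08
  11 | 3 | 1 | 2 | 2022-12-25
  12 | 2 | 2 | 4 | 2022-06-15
SELECT id, product_id FROM orders WHERE product_id NOT IN (SELECT id FROM products WHERE price >= 137.64)

Execution result:
id | product_id
6 | 5
9 | 5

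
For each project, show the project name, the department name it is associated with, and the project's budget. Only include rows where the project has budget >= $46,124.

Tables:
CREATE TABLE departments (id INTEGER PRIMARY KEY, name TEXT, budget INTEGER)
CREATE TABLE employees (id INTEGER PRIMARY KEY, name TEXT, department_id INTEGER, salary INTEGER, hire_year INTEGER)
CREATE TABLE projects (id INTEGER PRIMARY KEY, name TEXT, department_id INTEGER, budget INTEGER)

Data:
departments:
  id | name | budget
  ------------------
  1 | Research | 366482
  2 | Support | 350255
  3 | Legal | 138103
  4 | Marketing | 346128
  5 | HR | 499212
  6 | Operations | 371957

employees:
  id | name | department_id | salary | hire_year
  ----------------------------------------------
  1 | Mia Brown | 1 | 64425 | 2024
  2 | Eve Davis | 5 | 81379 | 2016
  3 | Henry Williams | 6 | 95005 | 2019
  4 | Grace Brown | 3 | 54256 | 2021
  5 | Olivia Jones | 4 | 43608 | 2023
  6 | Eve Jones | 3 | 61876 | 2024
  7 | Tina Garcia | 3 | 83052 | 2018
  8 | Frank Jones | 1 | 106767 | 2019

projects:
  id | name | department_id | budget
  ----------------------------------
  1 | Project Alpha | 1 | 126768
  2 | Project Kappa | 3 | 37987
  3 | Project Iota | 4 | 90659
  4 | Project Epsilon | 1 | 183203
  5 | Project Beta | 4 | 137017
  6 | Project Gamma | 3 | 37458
SELECT c.name, p.name AS department, c.budget FROM projects c JOIN departments p ON c.department_id = p.id WHERE c.budget >= 46124

Execution result:
name | department | budget
Project Alpha | Research | 126768
Project Iota | Marketing | 90659
Project Epsilon | Research | 183203
Project Beta | Marketing | 137017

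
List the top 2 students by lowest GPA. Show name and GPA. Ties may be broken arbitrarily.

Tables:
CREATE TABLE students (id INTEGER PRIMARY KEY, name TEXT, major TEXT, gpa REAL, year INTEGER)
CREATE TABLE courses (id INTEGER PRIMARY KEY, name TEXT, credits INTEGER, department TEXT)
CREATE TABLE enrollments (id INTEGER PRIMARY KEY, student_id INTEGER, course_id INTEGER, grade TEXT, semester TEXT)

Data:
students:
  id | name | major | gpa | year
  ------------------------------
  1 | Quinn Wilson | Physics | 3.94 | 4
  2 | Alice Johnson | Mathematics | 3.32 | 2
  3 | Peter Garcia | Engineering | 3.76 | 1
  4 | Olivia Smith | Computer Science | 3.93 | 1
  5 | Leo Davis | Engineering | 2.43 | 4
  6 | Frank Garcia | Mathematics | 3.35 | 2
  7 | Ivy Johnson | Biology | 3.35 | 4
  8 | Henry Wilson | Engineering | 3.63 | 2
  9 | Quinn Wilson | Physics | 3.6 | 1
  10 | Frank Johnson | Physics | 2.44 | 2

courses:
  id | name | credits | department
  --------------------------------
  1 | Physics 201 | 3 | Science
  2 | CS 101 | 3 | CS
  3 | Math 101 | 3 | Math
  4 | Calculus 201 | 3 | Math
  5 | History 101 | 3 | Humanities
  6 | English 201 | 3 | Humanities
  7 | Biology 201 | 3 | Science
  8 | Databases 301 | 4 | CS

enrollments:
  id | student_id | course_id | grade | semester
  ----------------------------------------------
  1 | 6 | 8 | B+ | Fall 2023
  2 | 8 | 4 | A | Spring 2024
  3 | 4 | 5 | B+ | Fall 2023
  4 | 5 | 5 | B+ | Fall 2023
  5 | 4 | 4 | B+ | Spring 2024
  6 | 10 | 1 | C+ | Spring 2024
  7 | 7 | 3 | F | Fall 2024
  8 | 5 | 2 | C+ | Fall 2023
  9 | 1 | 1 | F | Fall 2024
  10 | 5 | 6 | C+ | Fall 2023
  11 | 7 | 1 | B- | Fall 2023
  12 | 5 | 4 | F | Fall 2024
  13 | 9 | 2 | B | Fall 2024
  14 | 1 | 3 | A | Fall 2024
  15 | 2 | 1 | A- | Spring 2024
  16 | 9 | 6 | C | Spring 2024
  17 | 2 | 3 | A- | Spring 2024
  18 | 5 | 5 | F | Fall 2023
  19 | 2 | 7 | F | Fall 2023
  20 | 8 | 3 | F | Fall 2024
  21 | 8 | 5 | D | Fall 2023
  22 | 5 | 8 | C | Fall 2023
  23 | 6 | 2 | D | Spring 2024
SELECT name, gpa FROM students ORDER BY gpa ASC LIMIT 2

Execution result:
name | gpa
Leo Davis | 2.43
Frank Johnson | 2.44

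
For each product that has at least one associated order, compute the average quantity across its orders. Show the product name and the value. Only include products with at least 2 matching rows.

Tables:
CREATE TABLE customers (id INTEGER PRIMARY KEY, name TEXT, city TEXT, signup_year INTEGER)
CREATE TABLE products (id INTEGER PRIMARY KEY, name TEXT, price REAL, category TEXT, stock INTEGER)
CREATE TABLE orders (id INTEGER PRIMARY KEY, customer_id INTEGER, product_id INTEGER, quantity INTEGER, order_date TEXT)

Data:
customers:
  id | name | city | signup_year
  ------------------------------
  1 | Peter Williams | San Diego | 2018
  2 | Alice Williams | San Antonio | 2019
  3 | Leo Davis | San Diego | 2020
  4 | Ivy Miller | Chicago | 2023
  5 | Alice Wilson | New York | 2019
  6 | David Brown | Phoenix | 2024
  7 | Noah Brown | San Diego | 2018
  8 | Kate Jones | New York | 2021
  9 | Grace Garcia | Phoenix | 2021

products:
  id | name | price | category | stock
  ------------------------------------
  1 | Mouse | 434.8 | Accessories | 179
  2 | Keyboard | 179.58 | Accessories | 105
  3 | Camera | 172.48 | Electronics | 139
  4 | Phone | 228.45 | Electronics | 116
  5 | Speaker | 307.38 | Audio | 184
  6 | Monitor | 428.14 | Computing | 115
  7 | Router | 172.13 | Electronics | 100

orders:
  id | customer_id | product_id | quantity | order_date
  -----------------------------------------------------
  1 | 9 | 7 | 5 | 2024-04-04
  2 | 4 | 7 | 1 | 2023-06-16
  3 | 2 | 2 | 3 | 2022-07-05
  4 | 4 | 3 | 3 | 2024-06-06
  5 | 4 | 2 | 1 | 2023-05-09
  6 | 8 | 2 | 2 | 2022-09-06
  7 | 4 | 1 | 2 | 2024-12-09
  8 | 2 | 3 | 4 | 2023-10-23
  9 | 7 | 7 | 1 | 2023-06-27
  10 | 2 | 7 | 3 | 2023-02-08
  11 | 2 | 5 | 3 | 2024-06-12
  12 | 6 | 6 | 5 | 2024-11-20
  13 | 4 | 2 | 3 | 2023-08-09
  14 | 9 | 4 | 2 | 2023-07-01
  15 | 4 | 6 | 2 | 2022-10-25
SELECT p.name, AVG(c.quantity) AS avg_quantity FROM orders c JOIN products p ON c.product_id = p.id GROUP BY p.id, p.name HAVING COUNT(*) >= 2

Execution result:
name | avg_quantity
Keyboard | 2.25
Camera | 3.50
Monitor | 3.50
Router | 2.50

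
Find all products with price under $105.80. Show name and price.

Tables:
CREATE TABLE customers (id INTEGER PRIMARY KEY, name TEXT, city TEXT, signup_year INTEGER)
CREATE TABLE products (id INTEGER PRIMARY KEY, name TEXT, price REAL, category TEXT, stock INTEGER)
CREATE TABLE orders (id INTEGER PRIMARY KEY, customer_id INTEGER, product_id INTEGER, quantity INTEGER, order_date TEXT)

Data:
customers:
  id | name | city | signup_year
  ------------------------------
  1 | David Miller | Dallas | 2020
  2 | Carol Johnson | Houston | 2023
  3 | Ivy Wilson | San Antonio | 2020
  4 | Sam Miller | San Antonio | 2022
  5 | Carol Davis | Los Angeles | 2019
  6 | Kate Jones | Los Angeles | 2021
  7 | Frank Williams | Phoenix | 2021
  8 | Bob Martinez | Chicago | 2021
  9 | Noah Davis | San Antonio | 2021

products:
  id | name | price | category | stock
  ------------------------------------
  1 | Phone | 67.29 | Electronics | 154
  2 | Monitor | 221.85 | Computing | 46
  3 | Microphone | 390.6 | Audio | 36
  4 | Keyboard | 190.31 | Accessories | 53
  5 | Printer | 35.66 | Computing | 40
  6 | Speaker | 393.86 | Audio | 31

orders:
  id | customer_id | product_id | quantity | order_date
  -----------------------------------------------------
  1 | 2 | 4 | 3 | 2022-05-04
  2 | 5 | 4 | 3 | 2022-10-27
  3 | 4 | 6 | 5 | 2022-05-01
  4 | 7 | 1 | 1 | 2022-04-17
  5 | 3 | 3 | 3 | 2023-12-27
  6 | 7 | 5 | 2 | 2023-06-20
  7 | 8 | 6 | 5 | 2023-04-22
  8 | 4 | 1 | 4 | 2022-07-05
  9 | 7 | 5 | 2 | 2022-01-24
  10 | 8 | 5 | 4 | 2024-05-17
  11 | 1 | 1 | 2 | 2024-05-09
SELECT name, price FROM products WHERE price < 105.8

Execution result:
name | price
Phone | 67.29
Printer | 35.66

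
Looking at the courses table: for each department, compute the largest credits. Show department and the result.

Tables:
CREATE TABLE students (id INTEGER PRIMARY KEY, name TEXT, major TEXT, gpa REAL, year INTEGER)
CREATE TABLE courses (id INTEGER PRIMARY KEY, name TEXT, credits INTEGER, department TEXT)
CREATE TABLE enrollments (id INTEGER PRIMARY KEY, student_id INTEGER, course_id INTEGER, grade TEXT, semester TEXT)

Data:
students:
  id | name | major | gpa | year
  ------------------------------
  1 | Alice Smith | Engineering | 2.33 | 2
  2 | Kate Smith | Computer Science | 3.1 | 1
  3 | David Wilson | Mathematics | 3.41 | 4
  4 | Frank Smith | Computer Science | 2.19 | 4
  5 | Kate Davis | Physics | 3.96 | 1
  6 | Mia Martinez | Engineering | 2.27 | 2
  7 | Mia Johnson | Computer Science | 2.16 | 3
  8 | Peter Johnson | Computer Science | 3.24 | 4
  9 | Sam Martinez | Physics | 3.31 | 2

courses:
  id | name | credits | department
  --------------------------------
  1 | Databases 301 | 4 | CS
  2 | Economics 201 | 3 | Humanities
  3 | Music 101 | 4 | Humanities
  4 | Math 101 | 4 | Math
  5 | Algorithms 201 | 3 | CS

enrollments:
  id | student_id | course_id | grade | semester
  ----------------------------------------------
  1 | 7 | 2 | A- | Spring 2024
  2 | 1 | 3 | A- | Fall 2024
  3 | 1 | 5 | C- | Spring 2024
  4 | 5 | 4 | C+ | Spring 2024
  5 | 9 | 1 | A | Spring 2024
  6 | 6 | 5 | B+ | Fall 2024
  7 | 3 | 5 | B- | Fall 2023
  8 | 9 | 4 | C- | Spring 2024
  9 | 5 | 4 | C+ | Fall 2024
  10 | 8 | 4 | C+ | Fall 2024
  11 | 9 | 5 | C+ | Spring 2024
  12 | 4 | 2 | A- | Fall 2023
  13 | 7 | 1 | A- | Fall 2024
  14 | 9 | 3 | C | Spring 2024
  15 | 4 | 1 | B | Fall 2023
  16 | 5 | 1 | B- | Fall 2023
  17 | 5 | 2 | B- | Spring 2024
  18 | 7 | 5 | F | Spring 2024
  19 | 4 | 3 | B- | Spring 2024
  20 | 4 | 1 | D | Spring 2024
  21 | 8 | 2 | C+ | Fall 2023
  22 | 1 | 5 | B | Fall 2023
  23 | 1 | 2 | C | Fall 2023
SELECT department, MAX(credits) AS max_credits FROM courses GROUP BY department

Execution result:
department | max_credits
CS | 4
Humanities | 4
Math | 4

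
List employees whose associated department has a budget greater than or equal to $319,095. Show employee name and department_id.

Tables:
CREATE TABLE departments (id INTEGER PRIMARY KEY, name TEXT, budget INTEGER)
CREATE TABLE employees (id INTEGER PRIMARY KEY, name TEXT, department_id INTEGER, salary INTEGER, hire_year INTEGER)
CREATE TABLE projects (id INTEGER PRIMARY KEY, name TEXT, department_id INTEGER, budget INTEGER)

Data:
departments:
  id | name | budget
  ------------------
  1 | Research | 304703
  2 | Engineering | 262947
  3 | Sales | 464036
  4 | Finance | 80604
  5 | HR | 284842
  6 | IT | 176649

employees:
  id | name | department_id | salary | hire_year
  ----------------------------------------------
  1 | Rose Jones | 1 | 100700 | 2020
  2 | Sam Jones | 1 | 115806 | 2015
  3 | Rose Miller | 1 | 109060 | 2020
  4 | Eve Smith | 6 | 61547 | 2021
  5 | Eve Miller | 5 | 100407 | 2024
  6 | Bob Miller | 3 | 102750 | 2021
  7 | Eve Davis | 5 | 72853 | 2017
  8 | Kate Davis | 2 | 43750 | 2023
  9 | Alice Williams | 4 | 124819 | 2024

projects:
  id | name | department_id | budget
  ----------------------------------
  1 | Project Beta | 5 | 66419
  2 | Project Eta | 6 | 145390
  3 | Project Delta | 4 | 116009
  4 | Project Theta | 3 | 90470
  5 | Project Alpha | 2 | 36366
SELECT name, department_id FROM employees WHERE department_id IN (SELECT id FROM departments WHERE budget >= 319095)

Execution result:
name | department_id
Bob Miller | 3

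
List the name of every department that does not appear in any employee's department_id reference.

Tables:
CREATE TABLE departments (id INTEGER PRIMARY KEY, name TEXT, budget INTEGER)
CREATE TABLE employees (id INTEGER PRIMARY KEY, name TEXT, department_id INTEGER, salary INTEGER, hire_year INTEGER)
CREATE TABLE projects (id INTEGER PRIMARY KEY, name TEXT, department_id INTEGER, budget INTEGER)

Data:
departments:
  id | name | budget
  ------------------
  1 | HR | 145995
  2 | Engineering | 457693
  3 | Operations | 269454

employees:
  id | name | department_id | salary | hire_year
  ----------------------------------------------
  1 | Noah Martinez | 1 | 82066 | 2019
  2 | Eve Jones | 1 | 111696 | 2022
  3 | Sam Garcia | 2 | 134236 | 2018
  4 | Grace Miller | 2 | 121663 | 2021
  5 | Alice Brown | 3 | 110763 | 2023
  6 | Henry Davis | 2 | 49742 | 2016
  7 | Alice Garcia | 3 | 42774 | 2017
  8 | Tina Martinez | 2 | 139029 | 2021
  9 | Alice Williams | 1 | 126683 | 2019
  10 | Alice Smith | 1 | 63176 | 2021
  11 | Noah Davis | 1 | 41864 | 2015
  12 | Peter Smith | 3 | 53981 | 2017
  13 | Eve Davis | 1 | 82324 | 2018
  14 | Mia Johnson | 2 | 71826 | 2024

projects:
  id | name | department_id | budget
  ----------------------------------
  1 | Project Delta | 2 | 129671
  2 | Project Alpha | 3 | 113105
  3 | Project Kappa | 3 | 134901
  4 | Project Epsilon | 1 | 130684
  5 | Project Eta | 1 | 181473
SELECT p.name FROM departments p LEFT JOIN employees c ON c.department_id = p.id WHERE c.id IS NULL

Execution result:
(no rows)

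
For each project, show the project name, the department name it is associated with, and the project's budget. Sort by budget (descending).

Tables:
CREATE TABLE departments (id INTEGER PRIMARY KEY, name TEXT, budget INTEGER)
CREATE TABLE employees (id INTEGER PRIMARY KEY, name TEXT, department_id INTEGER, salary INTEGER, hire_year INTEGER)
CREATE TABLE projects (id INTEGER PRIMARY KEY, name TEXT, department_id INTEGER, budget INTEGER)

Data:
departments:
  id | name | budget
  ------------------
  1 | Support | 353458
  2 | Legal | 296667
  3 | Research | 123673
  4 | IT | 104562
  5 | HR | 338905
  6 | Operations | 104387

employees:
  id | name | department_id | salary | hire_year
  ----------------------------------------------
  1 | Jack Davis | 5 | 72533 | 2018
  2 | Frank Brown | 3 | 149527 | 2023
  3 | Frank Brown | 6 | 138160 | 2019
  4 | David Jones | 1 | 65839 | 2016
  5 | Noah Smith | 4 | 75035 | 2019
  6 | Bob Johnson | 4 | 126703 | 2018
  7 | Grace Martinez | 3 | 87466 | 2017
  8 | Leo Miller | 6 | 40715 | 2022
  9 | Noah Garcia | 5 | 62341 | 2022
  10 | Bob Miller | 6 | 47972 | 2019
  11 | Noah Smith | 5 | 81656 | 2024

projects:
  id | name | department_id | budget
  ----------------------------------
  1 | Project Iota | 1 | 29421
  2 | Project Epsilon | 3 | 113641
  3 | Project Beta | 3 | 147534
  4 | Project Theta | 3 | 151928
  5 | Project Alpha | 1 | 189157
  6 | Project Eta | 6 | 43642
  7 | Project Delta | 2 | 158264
SELECT c.name, p.name AS department, c.budget FROM projects c JOIN departments p ON c.department_id = p.id ORDER BY c.budget DESC

Execution result:
name | department | budget
Project Alpha | Support | 189157
Project Delta | Legal | 158264
Project Theta | Research | 151928
Project Beta | Research | 147534
Project Epsilon | Research | 113641
Project Eta | Operations | 43642
Project Iota | Support | 29421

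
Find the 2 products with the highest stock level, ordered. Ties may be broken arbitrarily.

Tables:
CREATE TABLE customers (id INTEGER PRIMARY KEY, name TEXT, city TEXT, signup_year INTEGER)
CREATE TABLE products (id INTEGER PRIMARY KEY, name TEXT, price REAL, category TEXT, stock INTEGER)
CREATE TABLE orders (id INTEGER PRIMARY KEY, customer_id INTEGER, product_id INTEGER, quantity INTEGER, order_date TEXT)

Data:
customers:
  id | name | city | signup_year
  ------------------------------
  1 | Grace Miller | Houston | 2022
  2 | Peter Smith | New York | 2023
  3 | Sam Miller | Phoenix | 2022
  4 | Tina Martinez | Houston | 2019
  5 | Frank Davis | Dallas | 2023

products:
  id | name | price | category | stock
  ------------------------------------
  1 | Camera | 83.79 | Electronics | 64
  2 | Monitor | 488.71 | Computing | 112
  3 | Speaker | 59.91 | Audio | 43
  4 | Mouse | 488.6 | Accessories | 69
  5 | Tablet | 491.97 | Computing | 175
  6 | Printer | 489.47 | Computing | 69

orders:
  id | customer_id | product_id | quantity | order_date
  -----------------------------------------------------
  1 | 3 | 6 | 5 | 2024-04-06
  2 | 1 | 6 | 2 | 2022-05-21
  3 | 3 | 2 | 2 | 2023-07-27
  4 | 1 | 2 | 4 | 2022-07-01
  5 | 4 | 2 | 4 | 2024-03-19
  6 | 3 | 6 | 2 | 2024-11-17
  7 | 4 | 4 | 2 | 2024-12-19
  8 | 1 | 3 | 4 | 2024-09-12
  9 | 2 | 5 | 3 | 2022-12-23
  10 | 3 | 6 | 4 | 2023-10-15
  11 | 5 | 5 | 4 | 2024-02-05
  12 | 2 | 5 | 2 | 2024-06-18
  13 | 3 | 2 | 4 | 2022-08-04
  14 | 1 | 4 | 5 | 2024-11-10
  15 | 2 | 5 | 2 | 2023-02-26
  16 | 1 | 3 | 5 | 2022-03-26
SELECT name, stock FROM products ORDER BY stock DESC LIMIT 2

Execution result:
name | stock
Tablet | 175
Monitor | 112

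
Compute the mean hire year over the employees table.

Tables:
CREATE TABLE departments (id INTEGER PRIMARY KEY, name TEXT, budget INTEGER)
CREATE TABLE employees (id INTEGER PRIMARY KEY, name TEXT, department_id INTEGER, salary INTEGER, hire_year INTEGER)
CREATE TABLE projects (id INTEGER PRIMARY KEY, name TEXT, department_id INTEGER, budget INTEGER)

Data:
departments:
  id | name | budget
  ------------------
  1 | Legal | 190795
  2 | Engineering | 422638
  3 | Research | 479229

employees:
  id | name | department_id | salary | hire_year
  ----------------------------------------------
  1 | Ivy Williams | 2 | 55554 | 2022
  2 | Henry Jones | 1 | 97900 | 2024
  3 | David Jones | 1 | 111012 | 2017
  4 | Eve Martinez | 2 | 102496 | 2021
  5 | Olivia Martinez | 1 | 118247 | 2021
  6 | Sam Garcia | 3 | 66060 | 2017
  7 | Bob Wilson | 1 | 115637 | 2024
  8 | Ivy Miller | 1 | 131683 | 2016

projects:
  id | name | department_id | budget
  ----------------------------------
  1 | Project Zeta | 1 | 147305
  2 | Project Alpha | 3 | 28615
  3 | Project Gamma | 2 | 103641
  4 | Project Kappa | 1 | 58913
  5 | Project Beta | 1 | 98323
SELECT AVG(hire_year) FROM employees

Execution result:
2020.25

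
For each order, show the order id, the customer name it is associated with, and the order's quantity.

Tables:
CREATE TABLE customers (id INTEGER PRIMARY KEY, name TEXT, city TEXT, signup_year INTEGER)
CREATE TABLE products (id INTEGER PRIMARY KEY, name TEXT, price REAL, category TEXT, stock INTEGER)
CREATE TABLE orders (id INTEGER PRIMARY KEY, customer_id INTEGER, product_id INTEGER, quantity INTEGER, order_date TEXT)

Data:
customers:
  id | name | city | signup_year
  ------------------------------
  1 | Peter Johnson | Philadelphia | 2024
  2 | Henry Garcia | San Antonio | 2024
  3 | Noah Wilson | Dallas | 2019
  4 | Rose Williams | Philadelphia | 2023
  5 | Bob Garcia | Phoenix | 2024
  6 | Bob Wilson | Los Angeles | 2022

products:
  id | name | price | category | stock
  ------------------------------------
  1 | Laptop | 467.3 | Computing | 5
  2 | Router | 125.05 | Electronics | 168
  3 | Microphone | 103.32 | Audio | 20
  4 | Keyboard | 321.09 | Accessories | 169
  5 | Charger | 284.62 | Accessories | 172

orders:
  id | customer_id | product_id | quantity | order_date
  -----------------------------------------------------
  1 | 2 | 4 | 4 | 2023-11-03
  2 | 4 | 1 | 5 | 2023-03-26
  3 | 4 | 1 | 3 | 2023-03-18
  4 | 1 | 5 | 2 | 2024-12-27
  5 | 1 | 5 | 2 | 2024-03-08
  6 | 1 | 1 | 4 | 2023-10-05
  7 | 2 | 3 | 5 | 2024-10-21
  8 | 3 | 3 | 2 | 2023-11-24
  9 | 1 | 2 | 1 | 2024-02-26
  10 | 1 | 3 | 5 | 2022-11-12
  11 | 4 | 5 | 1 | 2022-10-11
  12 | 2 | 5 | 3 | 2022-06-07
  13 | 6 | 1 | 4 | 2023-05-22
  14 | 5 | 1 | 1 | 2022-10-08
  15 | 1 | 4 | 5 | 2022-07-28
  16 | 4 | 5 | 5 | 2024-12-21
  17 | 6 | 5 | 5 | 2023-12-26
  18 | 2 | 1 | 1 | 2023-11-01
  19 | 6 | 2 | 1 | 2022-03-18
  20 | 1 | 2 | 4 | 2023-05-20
SELECT c.id, p.name AS customer, c.quantity FROM orders c JOIN customers p ON c.customer_id = p.id

Execution result:
id | customer | quantity
1 | Henry Garcia | 4
2 | Rose Williams | 5
3 | Rose Williams | 3
4 | Peter Johnson | 2
5 | Peter Johnson | 2
6 | Peter Johnson | 4
7 | Henry Garcia | 5
8 | Noah Wilson | 2
9 | Peter Johnson | 1
10 | Peter Johnson | 5
11 | Rose Williams | 1
12 | Henry Garcia | 3
13 | Bob Wilson | 4
14 | Bob Garcia | 1
15 | Peter Johnson | 5
16 | Rose Williams | 5
17 | Bob Wilson | 5
18 | Henry Garcia | 1
19 | Bob Wilson | 1
20 | Peter Johnson | 4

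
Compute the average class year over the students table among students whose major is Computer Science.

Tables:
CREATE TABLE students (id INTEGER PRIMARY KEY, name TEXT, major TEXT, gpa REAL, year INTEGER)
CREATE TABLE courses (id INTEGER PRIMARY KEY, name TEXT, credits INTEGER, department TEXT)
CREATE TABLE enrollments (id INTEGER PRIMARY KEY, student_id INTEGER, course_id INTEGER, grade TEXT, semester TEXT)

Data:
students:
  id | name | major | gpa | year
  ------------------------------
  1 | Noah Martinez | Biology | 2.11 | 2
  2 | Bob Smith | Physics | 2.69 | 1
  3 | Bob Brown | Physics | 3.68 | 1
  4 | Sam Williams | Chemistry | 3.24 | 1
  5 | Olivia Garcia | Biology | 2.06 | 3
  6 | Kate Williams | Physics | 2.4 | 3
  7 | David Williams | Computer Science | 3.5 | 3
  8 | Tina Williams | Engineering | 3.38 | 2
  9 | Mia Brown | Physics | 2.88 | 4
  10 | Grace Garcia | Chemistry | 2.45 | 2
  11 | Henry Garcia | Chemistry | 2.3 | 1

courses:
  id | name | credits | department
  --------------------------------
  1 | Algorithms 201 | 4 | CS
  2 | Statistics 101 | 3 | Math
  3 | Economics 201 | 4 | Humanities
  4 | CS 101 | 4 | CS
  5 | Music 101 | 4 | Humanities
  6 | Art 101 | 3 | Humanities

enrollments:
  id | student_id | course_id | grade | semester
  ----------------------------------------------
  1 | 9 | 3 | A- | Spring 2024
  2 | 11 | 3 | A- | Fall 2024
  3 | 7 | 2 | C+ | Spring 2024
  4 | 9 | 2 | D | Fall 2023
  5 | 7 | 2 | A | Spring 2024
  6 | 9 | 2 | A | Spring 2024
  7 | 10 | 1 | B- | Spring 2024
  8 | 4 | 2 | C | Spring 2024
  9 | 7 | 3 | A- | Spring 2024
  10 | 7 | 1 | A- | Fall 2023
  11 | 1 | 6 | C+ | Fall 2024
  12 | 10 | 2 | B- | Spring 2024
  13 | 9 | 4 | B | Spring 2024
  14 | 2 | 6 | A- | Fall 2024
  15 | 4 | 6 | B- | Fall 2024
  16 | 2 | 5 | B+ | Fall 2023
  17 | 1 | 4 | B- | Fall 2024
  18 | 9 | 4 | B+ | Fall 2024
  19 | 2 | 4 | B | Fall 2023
SELECT AVG(year) FROM students WHERE major = 'Computer Science'

Execution result:
3.00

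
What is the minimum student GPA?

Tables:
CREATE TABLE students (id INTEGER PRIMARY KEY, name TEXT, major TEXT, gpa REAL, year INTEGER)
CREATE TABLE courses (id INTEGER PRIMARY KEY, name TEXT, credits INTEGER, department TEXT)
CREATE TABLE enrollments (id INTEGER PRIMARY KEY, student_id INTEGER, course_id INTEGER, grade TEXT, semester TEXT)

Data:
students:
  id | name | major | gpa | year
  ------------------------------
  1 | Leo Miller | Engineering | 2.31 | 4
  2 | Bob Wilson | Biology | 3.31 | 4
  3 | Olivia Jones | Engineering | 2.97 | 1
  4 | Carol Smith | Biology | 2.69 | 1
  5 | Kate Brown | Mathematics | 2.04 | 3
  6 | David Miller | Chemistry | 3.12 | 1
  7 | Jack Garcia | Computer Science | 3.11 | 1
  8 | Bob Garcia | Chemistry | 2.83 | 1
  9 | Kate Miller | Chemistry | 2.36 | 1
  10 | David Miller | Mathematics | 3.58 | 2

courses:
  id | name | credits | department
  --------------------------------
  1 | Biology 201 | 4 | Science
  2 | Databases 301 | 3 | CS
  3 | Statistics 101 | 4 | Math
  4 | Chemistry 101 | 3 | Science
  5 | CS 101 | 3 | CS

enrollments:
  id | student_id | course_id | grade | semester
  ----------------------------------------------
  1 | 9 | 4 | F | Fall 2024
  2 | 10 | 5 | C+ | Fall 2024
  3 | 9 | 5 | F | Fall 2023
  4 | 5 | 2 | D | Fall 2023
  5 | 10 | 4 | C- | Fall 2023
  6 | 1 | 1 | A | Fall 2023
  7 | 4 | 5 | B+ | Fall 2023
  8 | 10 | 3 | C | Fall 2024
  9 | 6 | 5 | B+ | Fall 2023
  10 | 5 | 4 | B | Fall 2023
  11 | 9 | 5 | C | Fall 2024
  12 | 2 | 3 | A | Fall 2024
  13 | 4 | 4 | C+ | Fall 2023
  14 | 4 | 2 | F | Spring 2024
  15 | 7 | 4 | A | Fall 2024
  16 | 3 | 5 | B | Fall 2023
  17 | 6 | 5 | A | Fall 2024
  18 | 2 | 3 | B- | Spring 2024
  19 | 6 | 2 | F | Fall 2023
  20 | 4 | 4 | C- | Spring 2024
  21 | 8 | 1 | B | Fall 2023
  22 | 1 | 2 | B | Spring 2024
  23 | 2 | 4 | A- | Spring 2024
SELECT MIN(gpa) FROM students

Execution result:
2.04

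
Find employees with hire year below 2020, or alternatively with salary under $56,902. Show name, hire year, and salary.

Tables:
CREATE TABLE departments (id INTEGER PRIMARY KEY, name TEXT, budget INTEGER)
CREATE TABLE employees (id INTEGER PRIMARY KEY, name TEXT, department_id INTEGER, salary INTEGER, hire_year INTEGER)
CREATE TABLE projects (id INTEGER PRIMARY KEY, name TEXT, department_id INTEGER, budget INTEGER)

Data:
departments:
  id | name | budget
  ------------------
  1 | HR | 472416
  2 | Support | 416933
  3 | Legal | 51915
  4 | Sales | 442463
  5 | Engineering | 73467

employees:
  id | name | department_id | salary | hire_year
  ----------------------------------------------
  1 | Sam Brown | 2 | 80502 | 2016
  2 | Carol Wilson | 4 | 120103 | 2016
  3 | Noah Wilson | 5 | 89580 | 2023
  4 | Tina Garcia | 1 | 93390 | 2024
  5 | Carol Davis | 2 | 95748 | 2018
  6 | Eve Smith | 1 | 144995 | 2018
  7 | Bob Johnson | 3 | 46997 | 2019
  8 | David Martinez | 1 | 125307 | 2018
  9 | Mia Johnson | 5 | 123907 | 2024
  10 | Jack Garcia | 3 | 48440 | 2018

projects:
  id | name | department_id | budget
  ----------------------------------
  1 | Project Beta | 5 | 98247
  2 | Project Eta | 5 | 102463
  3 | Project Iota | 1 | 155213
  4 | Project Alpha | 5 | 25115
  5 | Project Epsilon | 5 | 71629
SELECT name, hire_year, salary FROM employees WHERE hire_year < 2020 OR salary < 56902

Execution result:
name | hire_year | salary
Sam Brown | 2016 | 80502
Carol Wilson | 2016 | 120103
Carol Davis | 2018 | 95748
Eve Smith | 2018 | 144995
Bob Johnson | 2019 | 46997
David Martinez | 2018 | 125307
Jack Garcia | 2018 | 48440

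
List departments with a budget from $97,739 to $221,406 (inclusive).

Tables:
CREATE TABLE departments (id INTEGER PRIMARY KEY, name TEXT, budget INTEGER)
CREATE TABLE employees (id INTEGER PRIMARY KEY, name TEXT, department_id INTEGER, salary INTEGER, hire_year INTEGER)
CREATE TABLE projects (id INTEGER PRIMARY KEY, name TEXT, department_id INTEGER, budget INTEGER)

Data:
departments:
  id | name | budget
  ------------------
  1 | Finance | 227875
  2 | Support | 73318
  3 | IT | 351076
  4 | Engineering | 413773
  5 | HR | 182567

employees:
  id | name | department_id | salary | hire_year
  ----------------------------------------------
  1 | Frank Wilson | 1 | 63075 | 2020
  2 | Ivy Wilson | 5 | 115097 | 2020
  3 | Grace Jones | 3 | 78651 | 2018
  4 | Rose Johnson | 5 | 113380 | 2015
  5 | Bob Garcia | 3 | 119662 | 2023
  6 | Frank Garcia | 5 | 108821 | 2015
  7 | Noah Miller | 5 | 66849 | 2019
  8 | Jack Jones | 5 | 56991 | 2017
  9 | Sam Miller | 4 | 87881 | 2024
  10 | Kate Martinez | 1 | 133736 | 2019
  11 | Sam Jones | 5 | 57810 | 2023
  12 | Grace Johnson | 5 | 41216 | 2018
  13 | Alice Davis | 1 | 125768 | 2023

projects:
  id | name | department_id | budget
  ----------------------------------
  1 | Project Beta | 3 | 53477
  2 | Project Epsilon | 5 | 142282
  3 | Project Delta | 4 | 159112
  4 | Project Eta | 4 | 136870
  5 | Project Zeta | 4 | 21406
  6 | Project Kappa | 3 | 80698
SELECT name, budget FROM departments WHERE budget BETWEEN 97739 AND 221406

Execution result:
name | budget
HR | 182567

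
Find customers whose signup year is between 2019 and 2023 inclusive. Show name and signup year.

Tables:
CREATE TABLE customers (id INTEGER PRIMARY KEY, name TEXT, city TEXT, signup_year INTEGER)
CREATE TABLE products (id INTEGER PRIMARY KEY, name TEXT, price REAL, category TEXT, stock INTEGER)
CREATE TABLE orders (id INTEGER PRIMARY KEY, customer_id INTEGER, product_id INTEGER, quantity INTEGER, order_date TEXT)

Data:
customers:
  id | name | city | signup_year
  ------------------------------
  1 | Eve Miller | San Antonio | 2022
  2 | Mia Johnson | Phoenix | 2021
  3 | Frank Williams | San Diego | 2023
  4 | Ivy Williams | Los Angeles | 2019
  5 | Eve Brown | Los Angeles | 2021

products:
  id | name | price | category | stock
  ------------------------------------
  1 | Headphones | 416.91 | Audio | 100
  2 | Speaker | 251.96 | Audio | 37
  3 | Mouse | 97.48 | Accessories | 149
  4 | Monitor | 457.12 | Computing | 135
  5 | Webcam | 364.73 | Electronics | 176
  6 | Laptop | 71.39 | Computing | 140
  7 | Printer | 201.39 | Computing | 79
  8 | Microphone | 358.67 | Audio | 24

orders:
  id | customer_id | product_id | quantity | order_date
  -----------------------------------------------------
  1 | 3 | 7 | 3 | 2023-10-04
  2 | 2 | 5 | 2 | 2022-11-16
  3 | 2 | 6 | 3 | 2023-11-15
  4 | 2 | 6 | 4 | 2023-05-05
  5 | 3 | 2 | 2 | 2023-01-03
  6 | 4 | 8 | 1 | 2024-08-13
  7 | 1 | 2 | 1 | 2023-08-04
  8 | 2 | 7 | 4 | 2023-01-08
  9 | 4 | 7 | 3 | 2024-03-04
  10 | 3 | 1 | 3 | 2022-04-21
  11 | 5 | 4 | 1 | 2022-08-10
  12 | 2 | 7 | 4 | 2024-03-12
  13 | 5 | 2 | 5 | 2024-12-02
SELECT name, signup_year FROM customers WHERE signup_year BETWEEN 2019 AND 2023

Execution result:
name | signup_year
Eve Miller | 2022
Mia Johnson | 2021
Frank Williams | 2023
Ivy Williams | 2019
Eve Brown | 2021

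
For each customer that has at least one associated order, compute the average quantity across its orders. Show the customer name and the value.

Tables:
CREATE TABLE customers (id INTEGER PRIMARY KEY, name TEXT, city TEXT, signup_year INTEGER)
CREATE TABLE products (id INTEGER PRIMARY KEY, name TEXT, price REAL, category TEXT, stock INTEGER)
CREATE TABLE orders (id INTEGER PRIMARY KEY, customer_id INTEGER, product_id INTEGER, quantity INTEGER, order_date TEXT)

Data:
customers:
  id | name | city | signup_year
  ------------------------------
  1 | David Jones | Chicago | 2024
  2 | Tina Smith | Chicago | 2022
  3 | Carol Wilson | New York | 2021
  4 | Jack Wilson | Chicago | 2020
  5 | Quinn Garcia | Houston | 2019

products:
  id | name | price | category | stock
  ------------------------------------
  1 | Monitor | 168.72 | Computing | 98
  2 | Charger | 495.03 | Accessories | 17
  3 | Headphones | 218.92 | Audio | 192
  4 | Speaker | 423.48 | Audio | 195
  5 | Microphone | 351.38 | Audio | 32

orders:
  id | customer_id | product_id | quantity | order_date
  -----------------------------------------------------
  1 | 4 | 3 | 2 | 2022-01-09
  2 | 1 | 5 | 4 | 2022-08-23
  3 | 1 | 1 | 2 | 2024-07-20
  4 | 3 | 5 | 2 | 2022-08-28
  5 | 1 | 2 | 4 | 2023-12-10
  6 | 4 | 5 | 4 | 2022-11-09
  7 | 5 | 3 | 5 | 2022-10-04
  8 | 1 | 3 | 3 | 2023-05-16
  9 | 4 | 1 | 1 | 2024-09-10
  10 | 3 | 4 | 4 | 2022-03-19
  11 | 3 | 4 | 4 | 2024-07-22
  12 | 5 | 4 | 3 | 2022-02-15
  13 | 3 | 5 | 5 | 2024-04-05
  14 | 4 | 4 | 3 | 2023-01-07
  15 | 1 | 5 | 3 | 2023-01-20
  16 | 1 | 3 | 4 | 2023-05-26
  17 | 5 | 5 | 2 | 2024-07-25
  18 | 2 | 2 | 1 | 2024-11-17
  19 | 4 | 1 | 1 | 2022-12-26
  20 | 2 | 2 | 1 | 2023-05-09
SELECT p.name, AVG(c.quantity) AS avg_quantity FROM orders c JOIN customers p ON c.customer_id = p.id GROUP BY p.id, p.name

Execution result:
name | avg_quantity
David Jones | 3.33
Tina Smith | 1.00
Carol Wilson | 3.75
Jack Wilson | 2.20
Quinn Garcia | 3.33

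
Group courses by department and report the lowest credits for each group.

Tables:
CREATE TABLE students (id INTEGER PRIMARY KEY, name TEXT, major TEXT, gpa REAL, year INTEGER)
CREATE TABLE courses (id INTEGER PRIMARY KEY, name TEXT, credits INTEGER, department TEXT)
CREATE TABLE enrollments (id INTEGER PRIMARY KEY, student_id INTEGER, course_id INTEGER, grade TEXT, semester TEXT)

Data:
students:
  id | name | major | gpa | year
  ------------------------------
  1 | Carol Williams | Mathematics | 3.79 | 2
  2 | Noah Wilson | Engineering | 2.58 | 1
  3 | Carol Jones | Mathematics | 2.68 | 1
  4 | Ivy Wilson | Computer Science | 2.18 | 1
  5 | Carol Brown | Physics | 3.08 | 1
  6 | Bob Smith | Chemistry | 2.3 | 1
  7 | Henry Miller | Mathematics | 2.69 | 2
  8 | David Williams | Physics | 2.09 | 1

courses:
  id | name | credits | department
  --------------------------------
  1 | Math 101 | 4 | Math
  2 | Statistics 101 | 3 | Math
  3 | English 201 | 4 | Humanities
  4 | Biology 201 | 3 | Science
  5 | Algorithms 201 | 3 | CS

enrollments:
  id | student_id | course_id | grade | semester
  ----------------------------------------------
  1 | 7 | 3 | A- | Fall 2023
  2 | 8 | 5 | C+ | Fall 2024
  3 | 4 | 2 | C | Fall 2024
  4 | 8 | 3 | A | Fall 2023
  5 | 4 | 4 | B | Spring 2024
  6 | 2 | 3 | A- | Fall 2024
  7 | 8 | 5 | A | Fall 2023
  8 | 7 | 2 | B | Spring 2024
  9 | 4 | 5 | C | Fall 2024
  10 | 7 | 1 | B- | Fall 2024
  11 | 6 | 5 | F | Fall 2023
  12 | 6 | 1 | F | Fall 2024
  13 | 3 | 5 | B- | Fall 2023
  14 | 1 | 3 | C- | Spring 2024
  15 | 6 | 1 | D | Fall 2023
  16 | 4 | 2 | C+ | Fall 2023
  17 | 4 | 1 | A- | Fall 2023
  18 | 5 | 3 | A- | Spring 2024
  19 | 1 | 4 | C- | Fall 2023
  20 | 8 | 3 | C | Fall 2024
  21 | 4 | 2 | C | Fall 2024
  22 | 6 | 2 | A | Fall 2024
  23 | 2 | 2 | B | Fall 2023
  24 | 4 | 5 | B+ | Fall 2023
SELECT department, MIN(credits) AS min_credits FROM courses GROUP BY department

Execution result:
department | min_credits
CS | 3
Humanities | 4
Math | 3
Science | 3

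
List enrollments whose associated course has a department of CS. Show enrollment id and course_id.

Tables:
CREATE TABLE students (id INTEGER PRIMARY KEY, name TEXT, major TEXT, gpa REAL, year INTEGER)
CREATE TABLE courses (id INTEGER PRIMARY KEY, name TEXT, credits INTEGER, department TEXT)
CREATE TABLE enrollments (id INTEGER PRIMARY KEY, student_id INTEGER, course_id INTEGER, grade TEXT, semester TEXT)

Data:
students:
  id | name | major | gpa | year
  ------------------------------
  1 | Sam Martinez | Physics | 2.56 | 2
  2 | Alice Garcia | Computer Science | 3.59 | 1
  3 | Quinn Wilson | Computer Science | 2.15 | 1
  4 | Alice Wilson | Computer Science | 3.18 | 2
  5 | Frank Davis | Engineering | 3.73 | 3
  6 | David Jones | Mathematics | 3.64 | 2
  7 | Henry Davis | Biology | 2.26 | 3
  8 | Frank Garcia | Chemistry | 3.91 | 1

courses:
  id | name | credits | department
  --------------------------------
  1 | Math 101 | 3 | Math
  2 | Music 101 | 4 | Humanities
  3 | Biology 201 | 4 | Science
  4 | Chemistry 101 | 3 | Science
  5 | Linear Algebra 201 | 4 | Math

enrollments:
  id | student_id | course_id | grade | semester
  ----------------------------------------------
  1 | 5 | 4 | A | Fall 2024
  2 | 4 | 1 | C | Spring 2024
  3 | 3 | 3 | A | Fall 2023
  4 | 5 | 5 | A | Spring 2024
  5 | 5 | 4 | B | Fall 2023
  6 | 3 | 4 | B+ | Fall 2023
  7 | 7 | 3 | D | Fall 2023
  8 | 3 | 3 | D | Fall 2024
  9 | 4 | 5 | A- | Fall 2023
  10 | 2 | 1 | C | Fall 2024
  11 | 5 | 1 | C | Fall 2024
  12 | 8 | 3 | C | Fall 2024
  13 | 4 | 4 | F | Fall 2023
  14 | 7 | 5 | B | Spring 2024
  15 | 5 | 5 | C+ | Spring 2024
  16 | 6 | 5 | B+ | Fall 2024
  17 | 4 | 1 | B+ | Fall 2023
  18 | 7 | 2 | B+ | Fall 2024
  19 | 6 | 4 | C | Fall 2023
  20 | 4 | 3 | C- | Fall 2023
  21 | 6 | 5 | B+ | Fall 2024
SELECT id, course_id FROM enrollments WHERE course_id IN (SELECT id FROM courses WHERE department = 'CS')

Execution result:
(no rows)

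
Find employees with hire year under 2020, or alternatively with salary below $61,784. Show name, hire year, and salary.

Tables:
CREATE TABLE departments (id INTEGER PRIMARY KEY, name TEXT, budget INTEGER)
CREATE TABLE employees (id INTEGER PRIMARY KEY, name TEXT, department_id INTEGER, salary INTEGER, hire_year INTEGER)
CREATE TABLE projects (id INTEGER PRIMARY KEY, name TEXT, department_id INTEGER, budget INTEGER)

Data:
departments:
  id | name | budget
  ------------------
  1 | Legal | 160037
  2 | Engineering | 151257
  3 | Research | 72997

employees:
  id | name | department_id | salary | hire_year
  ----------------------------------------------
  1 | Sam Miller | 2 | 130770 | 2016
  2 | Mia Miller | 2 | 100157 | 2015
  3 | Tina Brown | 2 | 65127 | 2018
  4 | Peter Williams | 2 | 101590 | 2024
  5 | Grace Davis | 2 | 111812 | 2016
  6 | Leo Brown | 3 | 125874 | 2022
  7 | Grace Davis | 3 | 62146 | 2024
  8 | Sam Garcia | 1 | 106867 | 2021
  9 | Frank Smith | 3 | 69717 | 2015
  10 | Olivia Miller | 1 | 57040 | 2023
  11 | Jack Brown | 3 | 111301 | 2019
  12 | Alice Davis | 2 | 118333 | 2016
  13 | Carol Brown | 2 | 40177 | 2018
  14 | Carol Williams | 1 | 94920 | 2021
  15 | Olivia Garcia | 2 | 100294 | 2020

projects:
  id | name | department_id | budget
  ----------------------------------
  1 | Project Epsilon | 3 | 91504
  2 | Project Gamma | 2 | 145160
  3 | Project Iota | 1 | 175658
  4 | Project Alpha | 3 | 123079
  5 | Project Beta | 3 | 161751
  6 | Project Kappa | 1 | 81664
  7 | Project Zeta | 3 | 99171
SELECT name, hire_year, salary FROM employees WHERE hire_year < 2020 OR salary < 61784

Execution result:
name | hire_year | salary
Sam Miller | 2016 | 130770
Mia Miller | 2015 | 100157
Tina Brown | 2018 | 65127
Grace Davis | 2016 | 111812
Frank Smith | 2015 | 69717
Olivia Miller | 2023 | 57040
Jack Brown | 2019 | 111301
Alice Davis | 2016 | 118333
Carol Brown | 2018 | 40177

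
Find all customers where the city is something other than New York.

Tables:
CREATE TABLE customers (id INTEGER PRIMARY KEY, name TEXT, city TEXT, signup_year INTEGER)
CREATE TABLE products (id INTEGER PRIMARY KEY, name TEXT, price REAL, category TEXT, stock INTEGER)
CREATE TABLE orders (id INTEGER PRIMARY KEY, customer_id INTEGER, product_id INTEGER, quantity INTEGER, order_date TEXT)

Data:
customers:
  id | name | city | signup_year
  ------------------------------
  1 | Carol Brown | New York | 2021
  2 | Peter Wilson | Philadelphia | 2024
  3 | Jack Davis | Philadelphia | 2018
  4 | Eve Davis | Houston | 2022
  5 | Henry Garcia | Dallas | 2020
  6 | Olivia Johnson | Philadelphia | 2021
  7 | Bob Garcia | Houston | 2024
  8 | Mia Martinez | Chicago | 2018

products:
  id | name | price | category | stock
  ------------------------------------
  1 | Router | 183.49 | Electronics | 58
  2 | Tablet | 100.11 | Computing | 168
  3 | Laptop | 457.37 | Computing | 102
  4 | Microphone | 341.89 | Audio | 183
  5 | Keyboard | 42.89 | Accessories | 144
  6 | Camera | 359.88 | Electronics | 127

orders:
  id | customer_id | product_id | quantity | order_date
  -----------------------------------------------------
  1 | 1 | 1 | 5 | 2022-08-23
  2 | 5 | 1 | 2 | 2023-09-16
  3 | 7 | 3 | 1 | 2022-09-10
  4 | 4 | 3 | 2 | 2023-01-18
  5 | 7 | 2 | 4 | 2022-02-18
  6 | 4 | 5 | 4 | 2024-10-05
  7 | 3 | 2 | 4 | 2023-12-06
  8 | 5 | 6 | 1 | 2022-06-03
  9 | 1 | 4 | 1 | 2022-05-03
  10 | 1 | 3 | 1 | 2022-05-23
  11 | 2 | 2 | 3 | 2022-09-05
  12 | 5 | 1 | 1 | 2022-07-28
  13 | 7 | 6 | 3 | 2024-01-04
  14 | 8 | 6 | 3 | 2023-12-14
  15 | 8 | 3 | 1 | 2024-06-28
SELECT name, city FROM customers WHERE city <> 'New York'

Execution result:
name | city
Peter Wilson | Philadelphia
Jack Davis | Philadelphia
Eve Davis | Houston
Henry Garcia | Dallas
Olivia Johnson | Philadelphia
Bob Garcia | Houston
Mia Martinez | Chicago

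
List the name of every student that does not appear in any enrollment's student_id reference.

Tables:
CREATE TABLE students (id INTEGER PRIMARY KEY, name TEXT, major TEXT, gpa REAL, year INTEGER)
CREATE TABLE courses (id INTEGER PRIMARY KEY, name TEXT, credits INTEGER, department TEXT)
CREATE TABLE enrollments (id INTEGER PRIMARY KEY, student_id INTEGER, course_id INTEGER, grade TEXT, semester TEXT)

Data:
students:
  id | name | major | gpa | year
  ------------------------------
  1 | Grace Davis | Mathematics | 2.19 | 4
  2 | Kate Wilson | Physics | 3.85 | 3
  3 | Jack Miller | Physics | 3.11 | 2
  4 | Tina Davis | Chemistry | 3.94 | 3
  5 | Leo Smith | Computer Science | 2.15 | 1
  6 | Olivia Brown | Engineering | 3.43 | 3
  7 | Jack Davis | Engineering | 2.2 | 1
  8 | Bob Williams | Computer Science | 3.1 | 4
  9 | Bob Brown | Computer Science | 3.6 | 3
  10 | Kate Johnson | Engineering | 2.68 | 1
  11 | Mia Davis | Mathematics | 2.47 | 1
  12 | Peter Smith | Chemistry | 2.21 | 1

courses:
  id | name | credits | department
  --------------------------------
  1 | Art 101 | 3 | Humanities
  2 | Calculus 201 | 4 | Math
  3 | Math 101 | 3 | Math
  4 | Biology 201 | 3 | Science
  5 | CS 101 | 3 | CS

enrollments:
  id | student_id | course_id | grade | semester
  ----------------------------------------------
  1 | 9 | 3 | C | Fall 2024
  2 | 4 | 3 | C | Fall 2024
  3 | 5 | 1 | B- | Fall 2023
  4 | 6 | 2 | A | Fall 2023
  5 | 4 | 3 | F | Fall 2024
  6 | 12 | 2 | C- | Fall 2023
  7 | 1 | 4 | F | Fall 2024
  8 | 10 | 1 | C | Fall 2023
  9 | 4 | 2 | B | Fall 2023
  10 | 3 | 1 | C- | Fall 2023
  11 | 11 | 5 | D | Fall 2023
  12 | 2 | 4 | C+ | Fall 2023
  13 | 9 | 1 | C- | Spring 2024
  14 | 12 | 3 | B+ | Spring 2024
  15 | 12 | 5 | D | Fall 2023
SELECT p.name FROM students p LEFT JOIN enrollments c ON c.student_id = p.id WHERE c.id IS NULL

Execution result:
name
Jack Davis
Bob Williams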